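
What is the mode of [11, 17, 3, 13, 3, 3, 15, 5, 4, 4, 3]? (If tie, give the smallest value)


Count the frequency of each value:
  3 appears 4 time(s)
  4 appears 2 time(s)
  5 appears 1 time(s)
  11 appears 1 time(s)
  13 appears 1 time(s)
  15 appears 1 time(s)
  17 appears 1 time(s)
Maximum frequency is 4.
Only 3 reaches that frequency, so it is the mode.
Final answer: 3


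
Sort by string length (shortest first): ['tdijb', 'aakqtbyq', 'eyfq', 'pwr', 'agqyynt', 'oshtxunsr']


Compute lengths:
  'tdijb' has length 5
  'aakqtbyq' has length 8
  'eyfq' has length 4
  'pwr' has length 3
  'agqyynt' has length 7
  'oshtxunsr' has length 9
Lengths in increasing order: 3 < 4 < 5 < 7 < 8 < 9
Listing the words in that order gives the answer.
Final answer: ['pwr', 'eyfq', 'tdijb', 'agqyynt', 'aakqtbyq', 'oshtxunsr']


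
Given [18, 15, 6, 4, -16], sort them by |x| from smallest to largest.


Compute absolute values:
  |18| = 18
  |15| = 15
  |6| = 6
  |4| = 4
  |-16| = 16
Absolute values in increasing order: 4 < 6 < 15 < 16 < 18
Listing the original numbers in that order gives the answer.
Final answer: [4, 6, 15, -16, 18]


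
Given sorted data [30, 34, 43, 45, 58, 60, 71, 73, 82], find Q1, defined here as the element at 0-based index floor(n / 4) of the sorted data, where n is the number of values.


The list has n = 9 elements.
Q1 index = floor(9 / 4) = floor(2.25) = 2
Counting from index 0 in the sorted data, the element at index 2 is 43.
Final answer: 43


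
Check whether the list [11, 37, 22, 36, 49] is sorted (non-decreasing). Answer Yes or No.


Check consecutive pairs:
  11 <= 37? True
  37 <= 22? False
  22 <= 36? True
  36 <= 49? True
1 consecutive pair(s) are out of order, so the list is not sorted.
Final answer: No


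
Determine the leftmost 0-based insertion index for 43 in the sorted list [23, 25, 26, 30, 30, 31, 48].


List is sorted: [23, 25, 26, 30, 30, 31, 48]
We need the leftmost position where 43 can be inserted, i.e. the first index whose element is >= 43 (or the end of the list if none is).
Binary search with low=0, high=7 (0-based indices):
  low=0, high=7, mid=3: a[3]=30 < 43, so low = 4
  low=4, high=7, mid=5: a[5]=31 < 43, so low = 6
  low=6, high=7, mid=6: a[6]=48 >= 43, so high = 6
Now low = high = 6, so the insertion index is 6.
Final answer: 6


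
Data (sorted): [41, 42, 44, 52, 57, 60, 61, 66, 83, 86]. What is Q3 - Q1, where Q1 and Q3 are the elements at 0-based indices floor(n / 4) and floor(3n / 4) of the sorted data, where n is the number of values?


The data has n = 10 elements.
Q1 index = floor(10 / 4) = floor(2.5) = 2; Q3 index = floor(3 * 10 / 4) = floor(7.5) = 7
Q1 = element at index 2 = 44
Q3 = element at index 7 = 66
IQR = 66 - 44 = 22
Final answer: 22


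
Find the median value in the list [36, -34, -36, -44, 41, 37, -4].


First, sort the list: [-44, -36, -34, -4, 36, 37, 41]
The list has 7 elements (odd count).
The middle index is 3 (0-based), and the element there is -4.
Final answer: -4


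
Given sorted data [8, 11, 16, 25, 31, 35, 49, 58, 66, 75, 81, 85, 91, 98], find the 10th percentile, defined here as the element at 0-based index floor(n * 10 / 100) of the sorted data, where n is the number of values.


The dataset has n = 14 elements.
Index = floor(14 * 10 / 100) = floor(140 / 100) = floor(1.4) = 1
Counting from index 0 in the sorted data, the element at index 1 is 11.
Final answer: 11


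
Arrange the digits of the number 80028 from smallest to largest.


The number 80028 has digits: 8, 0, 0, 2, 8
Sorted: 0, 0, 2, 8, 8
Joining the sorted digits gives the result.
Final answer: 00288


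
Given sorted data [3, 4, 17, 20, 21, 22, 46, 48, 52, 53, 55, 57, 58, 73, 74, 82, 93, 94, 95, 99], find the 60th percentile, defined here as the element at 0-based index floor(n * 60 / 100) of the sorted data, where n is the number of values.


The dataset has n = 20 elements.
Index = floor(20 * 60 / 100) = floor(1200 / 100) = floor(12) = 12
Counting from index 0 in the sorted data, the element at index 12 is 58.
Final answer: 58


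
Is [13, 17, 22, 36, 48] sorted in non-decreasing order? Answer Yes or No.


Check consecutive pairs:
  13 <= 17? True
  17 <= 22? True
  22 <= 36? True
  36 <= 48? True
Every consecutive pair is in order, so the list is non-decreasing.
Final answer: Yes


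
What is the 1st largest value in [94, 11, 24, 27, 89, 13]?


Sort descending: [94, 89, 27, 24, 13, 11]
The 1st element (1-indexed) is at index 0.
Value = 94
Final answer: 94


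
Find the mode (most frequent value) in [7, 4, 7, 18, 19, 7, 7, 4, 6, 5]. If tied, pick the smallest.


Count the frequency of each value:
  4 appears 2 time(s)
  5 appears 1 time(s)
  6 appears 1 time(s)
  7 appears 4 time(s)
  18 appears 1 time(s)
  19 appears 1 time(s)
Maximum frequency is 4.
Only 7 reaches that frequency, so it is the mode.
Final answer: 7


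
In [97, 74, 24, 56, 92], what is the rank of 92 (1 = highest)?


Sort descending: [97, 92, 74, 56, 24]
Find 92 in the sorted list.
92 is at position 2.
Final answer: 2


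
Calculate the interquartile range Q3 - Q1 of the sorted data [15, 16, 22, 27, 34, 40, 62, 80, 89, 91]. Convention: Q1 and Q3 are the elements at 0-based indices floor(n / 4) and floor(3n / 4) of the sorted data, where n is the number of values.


The data has n = 10 elements.
Q1 index = floor(10 / 4) = floor(2.5) = 2; Q3 index = floor(3 * 10 / 4) = floor(7.5) = 7
Q1 = element at index 2 = 22
Q3 = element at index 7 = 80
IQR = 80 - 22 = 58
Final answer: 58


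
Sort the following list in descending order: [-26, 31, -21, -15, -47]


Original list: [-26, 31, -21, -15, -47]
Repeatedly take the largest remaining element:
  Remaining [-26, 31, -21, -15, -47] -> largest is 31
  Remaining [-26, -21, -15, -47] -> largest is -15
  Remaining [-26, -21, -47] -> largest is -21
  Remaining [-26, -47] -> largest is -26
  Remaining [-47] -> largest is -47
Collecting the picks in order gives the descending list.
Final answer: [31, -15, -21, -26, -47]


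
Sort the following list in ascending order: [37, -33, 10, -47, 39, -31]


Original list: [37, -33, 10, -47, 39, -31]
Repeatedly take the smallest remaining element:
  Remaining [37, -33, 10, -47, 39, -31] -> smallest is -47
  Remaining [37, -33, 10, 39, -31] -> smallest is -33
  Remaining [37, 10, 39, -31] -> smallest is -31
  Remaining [37, 10, 39] -> smallest is 10
  Remaining [37, 39] -> smallest is 37
  Remaining [39] -> smallest is 39
Collecting the picks in order gives the sorted list.
Final answer: [-47, -33, -31, 10, 37, 39]


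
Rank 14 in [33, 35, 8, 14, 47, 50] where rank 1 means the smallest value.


Sort ascending: [8, 14, 33, 35, 47, 50]
Find 14 in the sorted list.
14 is at position 2 (1-indexed).
Final answer: 2


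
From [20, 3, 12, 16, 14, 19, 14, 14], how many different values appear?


List all unique values:
Distinct values: [3, 12, 14, 16, 19, 20]
Count = 6
Final answer: 6


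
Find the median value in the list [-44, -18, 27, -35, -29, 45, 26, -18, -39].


First, sort the list: [-44, -39, -35, -29, -18, -18, 26, 27, 45]
The list has 9 elements (odd count).
The middle index is 4 (0-based), and the element there is -18.
Final answer: -18


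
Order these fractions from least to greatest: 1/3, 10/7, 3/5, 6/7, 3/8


Convert to decimal for comparison:
  1/3 = 0.3333
  10/7 = 1.4286
  3/5 = 0.6
  6/7 = 0.8571
  3/8 = 0.375
Decimals in increasing order: 0.3333 < 0.375 < 0.6 < 0.8571 < 1.4286
Writing each back as its fraction gives the sorted order.
Final answer: 1/3, 3/8, 3/5, 6/7, 10/7


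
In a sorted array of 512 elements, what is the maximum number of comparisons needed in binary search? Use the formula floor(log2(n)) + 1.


Binary search halves the search space each step.
Maximum comparisons = floor(log2(512)) + 1
log2(512) = 9.0
floor(log2(512)) = 9, so 9 + 1 = 10
Final answer: 10


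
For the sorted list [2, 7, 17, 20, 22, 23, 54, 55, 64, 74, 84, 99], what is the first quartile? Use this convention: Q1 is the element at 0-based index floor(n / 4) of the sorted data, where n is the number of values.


The list has n = 12 elements.
Q1 index = floor(12 / 4) = floor(3) = 3
Counting from index 0 in the sorted data, the element at index 3 is 20.
Final answer: 20


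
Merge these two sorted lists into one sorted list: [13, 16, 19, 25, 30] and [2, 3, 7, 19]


List A: [13, 16, 19, 25, 30]
List B: [2, 3, 7, 19]
Repeatedly compare the front elements and take the smaller:
  13 vs 2 -> take 2
  13 vs 3 -> take 3
  13 vs 7 -> take 7
  13 vs 19 -> take 13
  16 vs 19 -> take 16
  19 vs 19 -> take 19
  25 vs 19 -> take 19
  B is exhausted; append the rest of A: [25, 30]
Final answer: [2, 3, 7, 13, 16, 19, 19, 25, 30]


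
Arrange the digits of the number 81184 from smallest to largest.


The number 81184 has digits: 8, 1, 1, 8, 4
Sorted: 1, 1, 4, 8, 8
Joining the sorted digits gives the result.
Final answer: 11488


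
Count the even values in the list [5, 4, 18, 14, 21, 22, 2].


Check each element:
  5 is odd
  4 is even
  18 is even
  14 is even
  21 is odd
  22 is even
  2 is even
Evens: [4, 18, 14, 22, 2]
Count of evens = 5
Final answer: 5


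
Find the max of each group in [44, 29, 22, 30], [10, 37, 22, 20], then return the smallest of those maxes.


Find max of each group:
  Group 1: [44, 29, 22, 30] -> max = 44
  Group 2: [10, 37, 22, 20] -> max = 37
Maxes: [44, 37]
Minimum of maxes = 37
Final answer: 37


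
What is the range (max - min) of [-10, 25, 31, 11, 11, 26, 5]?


Maximum value: 31
Minimum value: -10
Range = 31 - (-10) = 41
Final answer: 41


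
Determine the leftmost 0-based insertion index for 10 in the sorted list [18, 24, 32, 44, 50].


List is sorted: [18, 24, 32, 44, 50]
We need the leftmost position where 10 can be inserted, i.e. the first index whose element is >= 10 (or the end of the list if none is).
Binary search with low=0, high=5 (0-based indices):
  low=0, high=5, mid=2: a[2]=32 >= 10, so high = 2
  low=0, high=2, mid=1: a[1]=24 >= 10, so high = 1
  low=0, high=1, mid=0: a[0]=18 >= 10, so high = 0
Now low = high = 0, so the insertion index is 0.
Final answer: 0


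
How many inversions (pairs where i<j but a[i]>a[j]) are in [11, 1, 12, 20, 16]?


For each element, count the later elements that are smaller than it:
  11 (index 0): smaller elements after it = [1] -> 1
  1 (index 1): smaller elements after it = [] -> 0
  12 (index 2): smaller elements after it = [] -> 0
  20 (index 3): smaller elements after it = [16] -> 1
Total inversions = 1 + 0 + 0 + 1 = 2
Final answer: 2


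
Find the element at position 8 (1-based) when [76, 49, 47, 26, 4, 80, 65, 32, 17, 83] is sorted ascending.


Sort ascending: [4, 17, 26, 32, 47, 49, 65, 76, 80, 83]
The 8th element (1-indexed) is at index 7.
Value = 76
Final answer: 76


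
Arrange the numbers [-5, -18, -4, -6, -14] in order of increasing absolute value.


Compute absolute values:
  |-5| = 5
  |-18| = 18
  |-4| = 4
  |-6| = 6
  |-14| = 14
Absolute values in increasing order: 4 < 5 < 6 < 14 < 18
Listing the original numbers in that order gives the answer.
Final answer: [-4, -5, -6, -14, -18]


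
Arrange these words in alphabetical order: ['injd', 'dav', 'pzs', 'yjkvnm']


Compare strings character by character (the first differing letter decides):
  'dav' < 'injd' since 'd' < 'i' at position 1
  'injd' < 'pzs' since 'i' < 'p' at position 1
  'pzs' < 'yjkvnm' since 'p' < 'y' at position 1
Chaining these comparisons gives the alphabetical order.
Final answer: ['dav', 'injd', 'pzs', 'yjkvnm']


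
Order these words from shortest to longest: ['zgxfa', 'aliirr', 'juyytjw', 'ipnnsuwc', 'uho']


Compute lengths:
  'zgxfa' has length 5
  'aliirr' has length 6
  'juyytjw' has length 7
  'ipnnsuwc' has length 8
  'uho' has length 3
Lengths in increasing order: 3 < 5 < 6 < 7 < 8
Listing the words in that order gives the answer.
Final answer: ['uho', 'zgxfa', 'aliirr', 'juyytjw', 'ipnnsuwc']


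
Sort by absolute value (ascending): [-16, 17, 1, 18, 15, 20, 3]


Compute absolute values:
  |-16| = 16
  |17| = 17
  |1| = 1
  |18| = 18
  |15| = 15
  |20| = 20
  |3| = 3
Absolute values in increasing order: 1 < 3 < 15 < 16 < 17 < 18 < 20
Listing the original numbers in that order gives the answer.
Final answer: [1, 3, 15, -16, 17, 18, 20]


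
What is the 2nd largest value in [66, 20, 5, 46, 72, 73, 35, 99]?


Sort descending: [99, 73, 72, 66, 46, 35, 20, 5]
The 2nd element (1-indexed) is at index 1.
Value = 73
Final answer: 73


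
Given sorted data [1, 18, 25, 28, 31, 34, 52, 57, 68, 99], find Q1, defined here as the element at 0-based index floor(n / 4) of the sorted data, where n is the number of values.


The list has n = 10 elements.
Q1 index = floor(10 / 4) = floor(2.5) = 2
Counting from index 0 in the sorted data, the element at index 2 is 25.
Final answer: 25


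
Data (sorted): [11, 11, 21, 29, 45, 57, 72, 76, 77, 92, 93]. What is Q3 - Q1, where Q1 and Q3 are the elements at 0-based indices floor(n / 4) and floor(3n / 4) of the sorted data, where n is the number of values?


The data has n = 11 elements.
Q1 index = floor(11 / 4) = floor(2.75) = 2; Q3 index = floor(3 * 11 / 4) = floor(8.25) = 8
Q1 = element at index 2 = 21
Q3 = element at index 8 = 77
IQR = 77 - 21 = 56
Final answer: 56


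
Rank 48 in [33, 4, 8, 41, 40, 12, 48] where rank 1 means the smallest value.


Sort ascending: [4, 8, 12, 33, 40, 41, 48]
Find 48 in the sorted list.
48 is at position 7 (1-indexed).
Final answer: 7


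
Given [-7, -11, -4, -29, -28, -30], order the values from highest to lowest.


Original list: [-7, -11, -4, -29, -28, -30]
Repeatedly take the largest remaining element:
  Remaining [-7, -11, -4, -29, -28, -30] -> largest is -4
  Remaining [-7, -11, -29, -28, -30] -> largest is -7
  Remaining [-11, -29, -28, -30] -> largest is -11
  Remaining [-29, -28, -30] -> largest is -28
  Remaining [-29, -30] -> largest is -29
  Remaining [-30] -> largest is -30
Collecting the picks in order gives the descending list.
Final answer: [-4, -7, -11, -28, -29, -30]


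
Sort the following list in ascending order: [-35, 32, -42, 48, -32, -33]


Original list: [-35, 32, -42, 48, -32, -33]
Repeatedly take the smallest remaining element:
  Remaining [-35, 32, -42, 48, -32, -33] -> smallest is -42
  Remaining [-35, 32, 48, -32, -33] -> smallest is -35
  Remaining [32, 48, -32, -33] -> smallest is -33
  Remaining [32, 48, -32] -> smallest is -32
  Remaining [32, 48] -> smallest is 32
  Remaining [48] -> smallest is 48
Collecting the picks in order gives the sorted list.
Final answer: [-42, -35, -33, -32, 32, 48]


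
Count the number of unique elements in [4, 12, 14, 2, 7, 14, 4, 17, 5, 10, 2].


List all unique values:
Distinct values: [2, 4, 5, 7, 10, 12, 14, 17]
Count = 8
Final answer: 8


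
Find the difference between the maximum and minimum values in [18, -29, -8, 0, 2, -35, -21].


Maximum value: 18
Minimum value: -35
Range = 18 - (-35) = 53
Final answer: 53


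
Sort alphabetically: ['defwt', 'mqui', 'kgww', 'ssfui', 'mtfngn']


Compare strings character by character (the first differing letter decides):
  'defwt' < 'kgww' since 'd' < 'k' at position 1
  'kgww' < 'mqui' since 'k' < 'm' at position 1
  'mqui' < 'mtfngn' since 'q' < 't' at position 2
  'mtfngn' < 'ssfui' since 'm' < 's' at position 1
Chaining these comparisons gives the alphabetical order.
Final answer: ['defwt', 'kgww', 'mqui', 'mtfngn', 'ssfui']


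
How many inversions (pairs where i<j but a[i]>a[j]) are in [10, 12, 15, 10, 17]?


For each element, count the later elements that are smaller than it:
  10 (index 0): smaller elements after it = [] -> 0
  12 (index 1): smaller elements after it = [10] -> 1
  15 (index 2): smaller elements after it = [10] -> 1
  10 (index 3): smaller elements after it = [] -> 0
Total inversions = 0 + 1 + 1 + 0 = 2
Final answer: 2


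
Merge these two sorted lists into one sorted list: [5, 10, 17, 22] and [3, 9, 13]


List A: [5, 10, 17, 22]
List B: [3, 9, 13]
Repeatedly compare the front elements and take the smaller:
  5 vs 3 -> take 3
  5 vs 9 -> take 5
  10 vs 9 -> take 9
  10 vs 13 -> take 10
  17 vs 13 -> take 13
  B is exhausted; append the rest of A: [17, 22]
Final answer: [3, 5, 9, 10, 13, 17, 22]


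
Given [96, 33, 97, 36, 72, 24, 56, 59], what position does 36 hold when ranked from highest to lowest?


Sort descending: [97, 96, 72, 59, 56, 36, 33, 24]
Find 36 in the sorted list.
36 is at position 6.
Final answer: 6


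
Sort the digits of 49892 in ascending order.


The number 49892 has digits: 4, 9, 8, 9, 2
Sorted: 2, 4, 8, 9, 9
Joining the sorted digits gives the result.
Final answer: 24899


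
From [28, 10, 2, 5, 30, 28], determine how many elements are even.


Check each element:
  28 is even
  10 is even
  2 is even
  5 is odd
  30 is even
  28 is even
Evens: [28, 10, 2, 30, 28]
Count of evens = 5
Final answer: 5


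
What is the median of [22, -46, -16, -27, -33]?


First, sort the list: [-46, -33, -27, -16, 22]
The list has 5 elements (odd count).
The middle index is 2 (0-based), and the element there is -27.
Final answer: -27


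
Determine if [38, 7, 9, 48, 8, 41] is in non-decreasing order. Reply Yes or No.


Check consecutive pairs:
  38 <= 7? False
  7 <= 9? True
  9 <= 48? True
  48 <= 8? False
  8 <= 41? True
2 consecutive pair(s) are out of order, so the list is not sorted.
Final answer: No


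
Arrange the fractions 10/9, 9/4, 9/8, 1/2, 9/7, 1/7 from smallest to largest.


Convert to decimal for comparison:
  10/9 = 1.1111
  9/4 = 2.25
  9/8 = 1.125
  1/2 = 0.5
  9/7 = 1.2857
  1/7 = 0.1429
Decimals in increasing order: 0.1429 < 0.5 < 1.1111 < 1.125 < 1.2857 < 2.25
Writing each back as its fraction gives the sorted order.
Final answer: 1/7, 1/2, 10/9, 9/8, 9/7, 9/4


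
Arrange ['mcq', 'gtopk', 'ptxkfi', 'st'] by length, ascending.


Compute lengths:
  'mcq' has length 3
  'gtopk' has length 5
  'ptxkfi' has length 6
  'st' has length 2
Lengths in increasing order: 2 < 3 < 5 < 6
Listing the words in that order gives the answer.
Final answer: ['st', 'mcq', 'gtopk', 'ptxkfi']


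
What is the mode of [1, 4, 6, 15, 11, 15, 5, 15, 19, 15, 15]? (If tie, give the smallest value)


Count the frequency of each value:
  1 appears 1 time(s)
  4 appears 1 time(s)
  5 appears 1 time(s)
  6 appears 1 time(s)
  11 appears 1 time(s)
  15 appears 5 time(s)
  19 appears 1 time(s)
Maximum frequency is 5.
Only 15 reaches that frequency, so it is the mode.
Final answer: 15


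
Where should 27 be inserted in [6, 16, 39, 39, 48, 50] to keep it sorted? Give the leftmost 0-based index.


List is sorted: [6, 16, 39, 39, 48, 50]
We need the leftmost position where 27 can be inserted, i.e. the first index whose element is >= 27 (or the end of the list if none is).
Binary search with low=0, high=6 (0-based indices):
  low=0, high=6, mid=3: a[3]=39 >= 27, so high = 3
  low=0, high=3, mid=1: a[1]=16 < 27, so low = 2
  low=2, high=3, mid=2: a[2]=39 >= 27, so high = 2
Now low = high = 2, so the insertion index is 2.
Final answer: 2


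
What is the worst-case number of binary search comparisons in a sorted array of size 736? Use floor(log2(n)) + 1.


Binary search halves the search space each step.
Maximum comparisons = floor(log2(736)) + 1
log2(736) = 9.5236
floor(log2(736)) = 9, so 9 + 1 = 10
Final answer: 10


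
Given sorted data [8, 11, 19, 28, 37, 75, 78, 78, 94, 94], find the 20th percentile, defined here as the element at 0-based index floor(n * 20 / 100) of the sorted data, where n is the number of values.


The dataset has n = 10 elements.
Index = floor(10 * 20 / 100) = floor(200 / 100) = floor(2) = 2
Counting from index 0 in the sorted data, the element at index 2 is 19.
Final answer: 19


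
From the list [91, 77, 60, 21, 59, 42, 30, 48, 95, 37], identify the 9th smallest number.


Sort ascending: [21, 30, 37, 42, 48, 59, 60, 77, 91, 95]
The 9th element (1-indexed) is at index 8.
Value = 91
Final answer: 91


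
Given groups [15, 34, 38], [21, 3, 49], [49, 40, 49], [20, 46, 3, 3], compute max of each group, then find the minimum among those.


Find max of each group:
  Group 1: [15, 34, 38] -> max = 38
  Group 2: [21, 3, 49] -> max = 49
  Group 3: [49, 40, 49] -> max = 49
  Group 4: [20, 46, 3, 3] -> max = 46
Maxes: [38, 49, 49, 46]
Minimum of maxes = 38
Final answer: 38


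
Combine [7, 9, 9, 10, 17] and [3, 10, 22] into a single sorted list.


List A: [7, 9, 9, 10, 17]
List B: [3, 10, 22]
Repeatedly compare the front elements and take the smaller:
  7 vs 3 -> take 3
  7 vs 10 -> take 7
  9 vs 10 -> take 9
  9 vs 10 -> take 9
  10 vs 10 -> take 10
  17 vs 10 -> take 10
  17 vs 22 -> take 17
  A is exhausted; append the rest of B: [22]
Final answer: [3, 7, 9, 9, 10, 10, 17, 22]


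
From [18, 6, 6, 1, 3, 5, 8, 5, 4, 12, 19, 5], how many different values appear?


List all unique values:
Distinct values: [1, 3, 4, 5, 6, 8, 12, 18, 19]
Count = 9
Final answer: 9


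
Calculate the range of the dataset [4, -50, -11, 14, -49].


Maximum value: 14
Minimum value: -50
Range = 14 - (-50) = 64
Final answer: 64


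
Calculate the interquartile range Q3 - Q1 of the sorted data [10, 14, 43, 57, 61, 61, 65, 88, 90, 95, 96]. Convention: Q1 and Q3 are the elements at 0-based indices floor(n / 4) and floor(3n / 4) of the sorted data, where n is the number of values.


The data has n = 11 elements.
Q1 index = floor(11 / 4) = floor(2.75) = 2; Q3 index = floor(3 * 11 / 4) = floor(8.25) = 8
Q1 = element at index 2 = 43
Q3 = element at index 8 = 90
IQR = 90 - 43 = 47
Final answer: 47


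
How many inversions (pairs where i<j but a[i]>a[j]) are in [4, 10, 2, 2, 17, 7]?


For each element, count the later elements that are smaller than it:
  4 (index 0): smaller elements after it = [2, 2] -> 2
  10 (index 1): smaller elements after it = [2, 2, 7] -> 3
  2 (index 2): smaller elements after it = [] -> 0
  2 (index 3): smaller elements after it = [] -> 0
  17 (index 4): smaller elements after it = [7] -> 1
Total inversions = 2 + 3 + 0 + 0 + 1 = 6
Final answer: 6


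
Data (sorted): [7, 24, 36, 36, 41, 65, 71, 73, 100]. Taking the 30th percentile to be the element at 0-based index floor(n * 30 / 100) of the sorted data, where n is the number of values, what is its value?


The dataset has n = 9 elements.
Index = floor(9 * 30 / 100) = floor(270 / 100) = floor(2.7) = 2
Counting from index 0 in the sorted data, the element at index 2 is 36.
Final answer: 36


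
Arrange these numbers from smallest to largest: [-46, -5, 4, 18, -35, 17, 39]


Original list: [-46, -5, 4, 18, -35, 17, 39]
Repeatedly take the smallest remaining element:
  Remaining [-46, -5, 4, 18, -35, 17, 39] -> smallest is -46
  Remaining [-5, 4, 18, -35, 17, 39] -> smallest is -35
  Remaining [-5, 4, 18, 17, 39] -> smallest is -5
  Remaining [4, 18, 17, 39] -> smallest is 4
  Remaining [18, 17, 39] -> smallest is 17
  Remaining [18, 39] -> smallest is 18
  Remaining [39] -> smallest is 39
Collecting the picks in order gives the sorted list.
Final answer: [-46, -35, -5, 4, 17, 18, 39]


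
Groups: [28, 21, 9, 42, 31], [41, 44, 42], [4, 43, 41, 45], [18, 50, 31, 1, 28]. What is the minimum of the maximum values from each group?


Find max of each group:
  Group 1: [28, 21, 9, 42, 31] -> max = 42
  Group 2: [41, 44, 42] -> max = 44
  Group 3: [4, 43, 41, 45] -> max = 45
  Group 4: [18, 50, 31, 1, 28] -> max = 50
Maxes: [42, 44, 45, 50]
Minimum of maxes = 42
Final answer: 42


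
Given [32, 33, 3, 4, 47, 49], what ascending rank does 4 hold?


Sort ascending: [3, 4, 32, 33, 47, 49]
Find 4 in the sorted list.
4 is at position 2 (1-indexed).
Final answer: 2


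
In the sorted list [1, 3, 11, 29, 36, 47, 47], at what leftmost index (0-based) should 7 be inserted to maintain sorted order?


List is sorted: [1, 3, 11, 29, 36, 47, 47]
We need the leftmost position where 7 can be inserted, i.e. the first index whose element is >= 7 (or the end of the list if none is).
Binary search with low=0, high=7 (0-based indices):
  low=0, high=7, mid=3: a[3]=29 >= 7, so high = 3
  low=0, high=3, mid=1: a[1]=3 < 7, so low = 2
  low=2, high=3, mid=2: a[2]=11 >= 7, so high = 2
Now low = high = 2, so the insertion index is 2.
Final answer: 2


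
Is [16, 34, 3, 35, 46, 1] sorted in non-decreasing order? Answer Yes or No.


Check consecutive pairs:
  16 <= 34? True
  34 <= 3? False
  3 <= 35? True
  35 <= 46? True
  46 <= 1? False
2 consecutive pair(s) are out of order, so the list is not sorted.
Final answer: No


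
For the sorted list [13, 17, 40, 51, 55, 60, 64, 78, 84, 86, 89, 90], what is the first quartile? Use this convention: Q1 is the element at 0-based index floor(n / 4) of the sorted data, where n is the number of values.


The list has n = 12 elements.
Q1 index = floor(12 / 4) = floor(3) = 3
Counting from index 0 in the sorted data, the element at index 3 is 51.
Final answer: 51


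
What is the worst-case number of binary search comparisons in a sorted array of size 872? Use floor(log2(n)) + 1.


Binary search halves the search space each step.
Maximum comparisons = floor(log2(872)) + 1
log2(872) = 9.7682
floor(log2(872)) = 9, so 9 + 1 = 10
Final answer: 10


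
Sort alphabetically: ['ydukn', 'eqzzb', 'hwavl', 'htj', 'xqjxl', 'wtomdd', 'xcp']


Compare strings character by character (the first differing letter decides):
  'eqzzb' < 'htj' since 'e' < 'h' at position 1
  'htj' < 'hwavl' since 't' < 'w' at position 2
  'hwavl' < 'wtomdd' since 'h' < 'w' at position 1
  'wtomdd' < 'xcp' since 'w' < 'x' at position 1
  'xcp' < 'xqjxl' since 'c' < 'q' at position 2
  'xqjxl' < 'ydukn' since 'x' < 'y' at position 1
Chaining these comparisons gives the alphabetical order.
Final answer: ['eqzzb', 'htj', 'hwavl', 'wtomdd', 'xcp', 'xqjxl', 'ydukn']


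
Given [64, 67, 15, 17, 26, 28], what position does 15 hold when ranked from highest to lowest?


Sort descending: [67, 64, 28, 26, 17, 15]
Find 15 in the sorted list.
15 is at position 6.
Final answer: 6


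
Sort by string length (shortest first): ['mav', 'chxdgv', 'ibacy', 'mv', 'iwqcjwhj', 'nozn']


Compute lengths:
  'mav' has length 3
  'chxdgv' has length 6
  'ibacy' has length 5
  'mv' has length 2
  'iwqcjwhj' has length 8
  'nozn' has length 4
Lengths in increasing order: 2 < 3 < 4 < 5 < 6 < 8
Listing the words in that order gives the answer.
Final answer: ['mv', 'mav', 'nozn', 'ibacy', 'chxdgv', 'iwqcjwhj']


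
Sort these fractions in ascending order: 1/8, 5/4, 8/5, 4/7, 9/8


Convert to decimal for comparison:
  1/8 = 0.125
  5/4 = 1.25
  8/5 = 1.6
  4/7 = 0.5714
  9/8 = 1.125
Decimals in increasing order: 0.125 < 0.5714 < 1.125 < 1.25 < 1.6
Writing each back as its fraction gives the sorted order.
Final answer: 1/8, 4/7, 9/8, 5/4, 8/5


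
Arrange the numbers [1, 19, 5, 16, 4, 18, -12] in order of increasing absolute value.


Compute absolute values:
  |1| = 1
  |19| = 19
  |5| = 5
  |16| = 16
  |4| = 4
  |18| = 18
  |-12| = 12
Absolute values in increasing order: 1 < 4 < 5 < 12 < 16 < 18 < 19
Listing the original numbers in that order gives the answer.
Final answer: [1, 4, 5, -12, 16, 18, 19]


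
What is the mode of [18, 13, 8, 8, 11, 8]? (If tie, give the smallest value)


Count the frequency of each value:
  8 appears 3 time(s)
  11 appears 1 time(s)
  13 appears 1 time(s)
  18 appears 1 time(s)
Maximum frequency is 3.
Only 8 reaches that frequency, so it is the mode.
Final answer: 8


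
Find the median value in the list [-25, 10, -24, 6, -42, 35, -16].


First, sort the list: [-42, -25, -24, -16, 6, 10, 35]
The list has 7 elements (odd count).
The middle index is 3 (0-based), and the element there is -16.
Final answer: -16


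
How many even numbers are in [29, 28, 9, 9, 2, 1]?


Check each element:
  29 is odd
  28 is even
  9 is odd
  9 is odd
  2 is even
  1 is odd
Evens: [28, 2]
Count of evens = 2
Final answer: 2


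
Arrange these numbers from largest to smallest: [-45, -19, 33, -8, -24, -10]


Original list: [-45, -19, 33, -8, -24, -10]
Repeatedly take the largest remaining element:
  Remaining [-45, -19, 33, -8, -24, -10] -> largest is 33
  Remaining [-45, -19, -8, -24, -10] -> largest is -8
  Remaining [-45, -19, -24, -10] -> largest is -10
  Remaining [-45, -19, -24] -> largest is -19
  Remaining [-45, -24] -> largest is -24
  Remaining [-45] -> largest is -45
Collecting the picks in order gives the descending list.
Final answer: [33, -8, -10, -19, -24, -45]


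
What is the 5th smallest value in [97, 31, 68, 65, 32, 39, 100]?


Sort ascending: [31, 32, 39, 65, 68, 97, 100]
The 5th element (1-indexed) is at index 4.
Value = 68
Final answer: 68


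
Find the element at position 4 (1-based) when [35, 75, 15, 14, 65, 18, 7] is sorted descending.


Sort descending: [75, 65, 35, 18, 15, 14, 7]
The 4th element (1-indexed) is at index 3.
Value = 18
Final answer: 18


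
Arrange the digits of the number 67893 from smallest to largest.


The number 67893 has digits: 6, 7, 8, 9, 3
Sorted: 3, 6, 7, 8, 9
Joining the sorted digits gives the result.
Final answer: 36789


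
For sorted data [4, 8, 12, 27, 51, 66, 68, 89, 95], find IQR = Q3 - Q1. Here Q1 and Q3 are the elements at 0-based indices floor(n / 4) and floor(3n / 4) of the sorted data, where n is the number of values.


The data has n = 9 elements.
Q1 index = floor(9 / 4) = floor(2.25) = 2; Q3 index = floor(3 * 9 / 4) = floor(6.75) = 6
Q1 = element at index 2 = 12
Q3 = element at index 6 = 68
IQR = 68 - 12 = 56
Final answer: 56


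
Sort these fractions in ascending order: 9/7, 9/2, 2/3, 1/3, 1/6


Convert to decimal for comparison:
  9/7 = 1.2857
  9/2 = 4.5
  2/3 = 0.6667
  1/3 = 0.3333
  1/6 = 0.1667
Decimals in increasing order: 0.1667 < 0.3333 < 0.6667 < 1.2857 < 4.5
Writing each back as its fraction gives the sorted order.
Final answer: 1/6, 1/3, 2/3, 9/7, 9/2


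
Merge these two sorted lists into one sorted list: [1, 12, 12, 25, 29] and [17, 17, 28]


List A: [1, 12, 12, 25, 29]
List B: [17, 17, 28]
Repeatedly compare the front elements and take the smaller:
  1 vs 17 -> take 1
  12 vs 17 -> take 12
  12 vs 17 -> take 12
  25 vs 17 -> take 17
  25 vs 17 -> take 17
  25 vs 28 -> take 25
  29 vs 28 -> take 28
  B is exhausted; append the rest of A: [29]
Final answer: [1, 12, 12, 17, 17, 25, 28, 29]


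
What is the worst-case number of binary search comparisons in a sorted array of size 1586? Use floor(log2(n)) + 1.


Binary search halves the search space each step.
Maximum comparisons = floor(log2(1586)) + 1
log2(1586) = 10.6312
floor(log2(1586)) = 10, so 10 + 1 = 11
Final answer: 11


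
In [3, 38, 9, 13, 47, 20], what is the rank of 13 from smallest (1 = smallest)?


Sort ascending: [3, 9, 13, 20, 38, 47]
Find 13 in the sorted list.
13 is at position 3 (1-indexed).
Final answer: 3


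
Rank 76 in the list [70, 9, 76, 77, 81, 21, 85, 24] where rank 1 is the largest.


Sort descending: [85, 81, 77, 76, 70, 24, 21, 9]
Find 76 in the sorted list.
76 is at position 4.
Final answer: 4


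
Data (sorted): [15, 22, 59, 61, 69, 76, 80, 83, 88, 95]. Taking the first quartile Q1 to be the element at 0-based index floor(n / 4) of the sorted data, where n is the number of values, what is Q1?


The list has n = 10 elements.
Q1 index = floor(10 / 4) = floor(2.5) = 2
Counting from index 0 in the sorted data, the element at index 2 is 59.
Final answer: 59


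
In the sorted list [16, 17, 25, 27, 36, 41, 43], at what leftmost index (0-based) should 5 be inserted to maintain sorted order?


List is sorted: [16, 17, 25, 27, 36, 41, 43]
We need the leftmost position where 5 can be inserted, i.e. the first index whose element is >= 5 (or the end of the list if none is).
Binary search with low=0, high=7 (0-based indices):
  low=0, high=7, mid=3: a[3]=27 >= 5, so high = 3
  low=0, high=3, mid=1: a[1]=17 >= 5, so high = 1
  low=0, high=1, mid=0: a[0]=16 >= 5, so high = 0
Now low = high = 0, so the insertion index is 0.
Final answer: 0


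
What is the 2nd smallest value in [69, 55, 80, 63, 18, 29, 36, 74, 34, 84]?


Sort ascending: [18, 29, 34, 36, 55, 63, 69, 74, 80, 84]
The 2nd element (1-indexed) is at index 1.
Value = 29
Final answer: 29


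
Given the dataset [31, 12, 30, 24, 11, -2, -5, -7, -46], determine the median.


First, sort the list: [-46, -7, -5, -2, 11, 12, 24, 30, 31]
The list has 9 elements (odd count).
The middle index is 4 (0-based), and the element there is 11.
Final answer: 11


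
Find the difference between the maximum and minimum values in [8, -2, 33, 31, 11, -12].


Maximum value: 33
Minimum value: -12
Range = 33 - (-12) = 45
Final answer: 45


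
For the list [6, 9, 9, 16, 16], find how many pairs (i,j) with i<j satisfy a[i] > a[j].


For each element, count the later elements that are smaller than it:
  6 (index 0): smaller elements after it = [] -> 0
  9 (index 1): smaller elements after it = [] -> 0
  9 (index 2): smaller elements after it = [] -> 0
  16 (index 3): smaller elements after it = [] -> 0
Total inversions = 0 + 0 + 0 + 0 = 0
Final answer: 0


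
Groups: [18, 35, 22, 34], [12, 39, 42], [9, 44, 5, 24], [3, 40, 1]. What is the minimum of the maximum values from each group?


Find max of each group:
  Group 1: [18, 35, 22, 34] -> max = 35
  Group 2: [12, 39, 42] -> max = 42
  Group 3: [9, 44, 5, 24] -> max = 44
  Group 4: [3, 40, 1] -> max = 40
Maxes: [35, 42, 44, 40]
Minimum of maxes = 35
Final answer: 35


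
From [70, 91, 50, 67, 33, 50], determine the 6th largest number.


Sort descending: [91, 70, 67, 50, 50, 33]
The 6th element (1-indexed) is at index 5.
Value = 33
Final answer: 33


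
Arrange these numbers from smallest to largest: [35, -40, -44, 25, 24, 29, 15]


Original list: [35, -40, -44, 25, 24, 29, 15]
Repeatedly take the smallest remaining element:
  Remaining [35, -40, -44, 25, 24, 29, 15] -> smallest is -44
  Remaining [35, -40, 25, 24, 29, 15] -> smallest is -40
  Remaining [35, 25, 24, 29, 15] -> smallest is 15
  Remaining [35, 25, 24, 29] -> smallest is 24
  Remaining [35, 25, 29] -> smallest is 25
  Remaining [35, 29] -> smallest is 29
  Remaining [35] -> smallest is 35
Collecting the picks in order gives the sorted list.
Final answer: [-44, -40, 15, 24, 25, 29, 35]


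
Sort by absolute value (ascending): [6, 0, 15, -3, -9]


Compute absolute values:
  |6| = 6
  |0| = 0
  |15| = 15
  |-3| = 3
  |-9| = 9
Absolute values in increasing order: 0 < 3 < 6 < 9 < 15
Listing the original numbers in that order gives the answer.
Final answer: [0, -3, 6, -9, 15]


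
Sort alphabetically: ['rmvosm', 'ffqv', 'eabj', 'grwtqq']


Compare strings character by character (the first differing letter decides):
  'eabj' < 'ffqv' since 'e' < 'f' at position 1
  'ffqv' < 'grwtqq' since 'f' < 'g' at position 1
  'grwtqq' < 'rmvosm' since 'g' < 'r' at position 1
Chaining these comparisons gives the alphabetical order.
Final answer: ['eabj', 'ffqv', 'grwtqq', 'rmvosm']


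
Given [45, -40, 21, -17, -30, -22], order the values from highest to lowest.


Original list: [45, -40, 21, -17, -30, -22]
Repeatedly take the largest remaining element:
  Remaining [45, -40, 21, -17, -30, -22] -> largest is 45
  Remaining [-40, 21, -17, -30, -22] -> largest is 21
  Remaining [-40, -17, -30, -22] -> largest is -17
  Remaining [-40, -30, -22] -> largest is -22
  Remaining [-40, -30] -> largest is -30
  Remaining [-40] -> largest is -40
Collecting the picks in order gives the descending list.
Final answer: [45, 21, -17, -22, -30, -40]


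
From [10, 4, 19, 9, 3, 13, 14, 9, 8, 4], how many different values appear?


List all unique values:
Distinct values: [3, 4, 8, 9, 10, 13, 14, 19]
Count = 8
Final answer: 8


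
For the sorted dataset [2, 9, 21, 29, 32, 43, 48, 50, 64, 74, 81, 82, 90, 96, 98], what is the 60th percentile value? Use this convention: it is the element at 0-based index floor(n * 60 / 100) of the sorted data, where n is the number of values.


The dataset has n = 15 elements.
Index = floor(15 * 60 / 100) = floor(900 / 100) = floor(9) = 9
Counting from index 0 in the sorted data, the element at index 9 is 74.
Final answer: 74


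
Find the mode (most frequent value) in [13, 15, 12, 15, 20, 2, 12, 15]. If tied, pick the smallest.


Count the frequency of each value:
  2 appears 1 time(s)
  12 appears 2 time(s)
  13 appears 1 time(s)
  15 appears 3 time(s)
  20 appears 1 time(s)
Maximum frequency is 3.
Only 15 reaches that frequency, so it is the mode.
Final answer: 15


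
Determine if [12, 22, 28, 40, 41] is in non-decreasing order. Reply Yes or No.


Check consecutive pairs:
  12 <= 22? True
  22 <= 28? True
  28 <= 40? True
  40 <= 41? True
Every consecutive pair is in order, so the list is non-decreasing.
Final answer: Yes


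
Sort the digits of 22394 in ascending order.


The number 22394 has digits: 2, 2, 3, 9, 4
Sorted: 2, 2, 3, 4, 9
Joining the sorted digits gives the result.
Final answer: 22349


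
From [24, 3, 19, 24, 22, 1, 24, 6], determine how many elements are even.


Check each element:
  24 is even
  3 is odd
  19 is odd
  24 is even
  22 is even
  1 is odd
  24 is even
  6 is even
Evens: [24, 24, 22, 24, 6]
Count of evens = 5
Final answer: 5


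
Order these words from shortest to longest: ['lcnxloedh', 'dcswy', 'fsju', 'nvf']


Compute lengths:
  'lcnxloedh' has length 9
  'dcswy' has length 5
  'fsju' has length 4
  'nvf' has length 3
Lengths in increasing order: 3 < 4 < 5 < 9
Listing the words in that order gives the answer.
Final answer: ['nvf', 'fsju', 'dcswy', 'lcnxloedh']


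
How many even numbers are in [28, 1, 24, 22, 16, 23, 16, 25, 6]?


Check each element:
  28 is even
  1 is odd
  24 is even
  22 is even
  16 is even
  23 is odd
  16 is even
  25 is odd
  6 is even
Evens: [28, 24, 22, 16, 16, 6]
Count of evens = 6
Final answer: 6


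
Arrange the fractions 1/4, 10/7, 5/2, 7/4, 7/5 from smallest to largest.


Convert to decimal for comparison:
  1/4 = 0.25
  10/7 = 1.4286
  5/2 = 2.5
  7/4 = 1.75
  7/5 = 1.4
Decimals in increasing order: 0.25 < 1.4 < 1.4286 < 1.75 < 2.5
Writing each back as its fraction gives the sorted order.
Final answer: 1/4, 7/5, 10/7, 7/4, 5/2


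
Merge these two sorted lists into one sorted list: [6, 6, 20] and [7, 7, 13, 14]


List A: [6, 6, 20]
List B: [7, 7, 13, 14]
Repeatedly compare the front elements and take the smaller:
  6 vs 7 -> take 6
  6 vs 7 -> take 6
  20 vs 7 -> take 7
  20 vs 7 -> take 7
  20 vs 13 -> take 13
  20 vs 14 -> take 14
  B is exhausted; append the rest of A: [20]
Final answer: [6, 6, 7, 7, 13, 14, 20]


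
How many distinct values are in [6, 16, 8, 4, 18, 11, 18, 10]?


List all unique values:
Distinct values: [4, 6, 8, 10, 11, 16, 18]
Count = 7
Final answer: 7


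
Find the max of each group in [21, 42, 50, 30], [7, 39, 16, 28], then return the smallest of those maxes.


Find max of each group:
  Group 1: [21, 42, 50, 30] -> max = 50
  Group 2: [7, 39, 16, 28] -> max = 39
Maxes: [50, 39]
Minimum of maxes = 39
Final answer: 39


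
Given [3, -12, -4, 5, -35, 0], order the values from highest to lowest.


Original list: [3, -12, -4, 5, -35, 0]
Repeatedly take the largest remaining element:
  Remaining [3, -12, -4, 5, -35, 0] -> largest is 5
  Remaining [3, -12, -4, -35, 0] -> largest is 3
  Remaining [-12, -4, -35, 0] -> largest is 0
  Remaining [-12, -4, -35] -> largest is -4
  Remaining [-12, -35] -> largest is -12
  Remaining [-35] -> largest is -35
Collecting the picks in order gives the descending list.
Final answer: [5, 3, 0, -4, -12, -35]


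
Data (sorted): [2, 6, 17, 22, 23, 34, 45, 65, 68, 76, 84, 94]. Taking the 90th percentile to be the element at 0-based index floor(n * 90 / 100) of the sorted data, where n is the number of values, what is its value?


The dataset has n = 12 elements.
Index = floor(12 * 90 / 100) = floor(1080 / 100) = floor(10.8) = 10
Counting from index 0 in the sorted data, the element at index 10 is 84.
Final answer: 84
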